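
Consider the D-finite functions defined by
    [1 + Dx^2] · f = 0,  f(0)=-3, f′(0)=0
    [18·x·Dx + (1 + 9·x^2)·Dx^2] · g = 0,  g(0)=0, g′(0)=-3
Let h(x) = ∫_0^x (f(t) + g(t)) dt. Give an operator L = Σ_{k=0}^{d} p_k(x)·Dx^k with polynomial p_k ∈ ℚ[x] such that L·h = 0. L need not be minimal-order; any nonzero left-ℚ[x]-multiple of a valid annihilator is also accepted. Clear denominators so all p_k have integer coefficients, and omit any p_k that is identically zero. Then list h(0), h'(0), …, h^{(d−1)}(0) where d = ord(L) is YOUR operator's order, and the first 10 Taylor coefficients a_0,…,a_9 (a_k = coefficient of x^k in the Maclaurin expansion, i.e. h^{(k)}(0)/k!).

f: a_k = -3, 0, 3/2, 0, -1/8, 0, 1/240, 0, -1/13440, 0, …
g: a_k = 0, -3, 0, 9, 0, -243/5, 0, 2187/7, 0, -2187, …
Sum ⇒ L₀ = lclm(L_f,L_g) in ℚ(x)⟨Dx⟩.
Integrate: L := L₀·Dx.
L = (-1926·x + 17820·x^3 + 1458·x^5)·Dx^2 + (-17 + 351·x^2 + 4617·x^4 + 729·x^6)·Dx^3 + (-1926·x + 17820·x^3 + 1458·x^5)·Dx^4 + (-17 + 351·x^2 + 4617·x^4 + 729·x^6)·Dx^5  (order 5).
h: a_k = 0, -3, -3/2, 1/2, 9/4, -1/40, -81/10, 1/1680, 2187/56, -1/120960, …
ICs: h(0) = 0, h′(0) = -3, h′′(0) = -3, h′′′(0) = 3, h′′′′(0) = 54.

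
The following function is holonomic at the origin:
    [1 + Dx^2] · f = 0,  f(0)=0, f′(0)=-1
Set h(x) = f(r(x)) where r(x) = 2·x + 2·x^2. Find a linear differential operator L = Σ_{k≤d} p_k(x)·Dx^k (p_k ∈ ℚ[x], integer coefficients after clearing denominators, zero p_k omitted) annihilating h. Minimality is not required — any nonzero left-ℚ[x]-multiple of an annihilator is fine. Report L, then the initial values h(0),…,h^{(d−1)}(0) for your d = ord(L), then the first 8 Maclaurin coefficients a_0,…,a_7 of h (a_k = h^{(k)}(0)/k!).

f: a_k = 0, -1, 0, 1/6, 0, -1/120, 0, 1/5040, …
f∘r: x↦r, Dx↦Dx/r' in L_f ⇒ L₀.
L = (4 + 24·x + 48·x^2 + 32·x^3) - 2·Dx + (1 + 2·x)·Dx^2  (order 2).
h: a_k = 0, -2, -2, 4/3, 4, 56/15, 0, -832/315, …
ICs: h(0) = 0, h′(0) = -2.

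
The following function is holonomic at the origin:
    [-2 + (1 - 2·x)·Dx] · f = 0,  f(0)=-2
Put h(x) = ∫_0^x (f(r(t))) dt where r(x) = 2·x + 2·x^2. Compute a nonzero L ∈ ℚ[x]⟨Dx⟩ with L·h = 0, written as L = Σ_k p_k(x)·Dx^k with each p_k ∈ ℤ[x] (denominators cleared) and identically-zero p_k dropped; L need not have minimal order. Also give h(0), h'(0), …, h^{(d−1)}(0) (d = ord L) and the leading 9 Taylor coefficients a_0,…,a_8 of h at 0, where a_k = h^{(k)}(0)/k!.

L = (4 + 8·x)·Dx + (-1 + 4·x + 4·x^2)·Dx^2  (order 2).
h: a_k = 0, -2, -4, -40/3, -48, -928/5, -2240/3, -21632/7, -13056, …
ICs: h(0) = 0, h′(0) = -2.

f: a_k = -2, -4, -8, -16, -32, -64, -128, -256, -512, …
Change of var in L_f (x↦r) gives L₀.
h=∫₀ˣh₀: take L = L₀·Dx.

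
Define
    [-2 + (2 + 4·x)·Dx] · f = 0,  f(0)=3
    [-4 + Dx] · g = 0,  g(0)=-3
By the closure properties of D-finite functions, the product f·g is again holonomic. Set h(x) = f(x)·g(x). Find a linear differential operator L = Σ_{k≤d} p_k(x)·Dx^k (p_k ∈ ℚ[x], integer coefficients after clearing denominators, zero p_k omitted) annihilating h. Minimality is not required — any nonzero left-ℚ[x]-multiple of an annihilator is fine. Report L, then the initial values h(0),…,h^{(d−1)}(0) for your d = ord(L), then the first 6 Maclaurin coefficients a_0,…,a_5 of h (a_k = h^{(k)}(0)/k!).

L = (-5 - 8·x) + (1 + 2·x)·Dx  (order 1).
h: a_k = -9, -45, -207/2, -309/2, -1347/8, -5847/40, …
ICs: h(0) = -9.

f: a_k = 3, 3, -3/2, 3/2, -15/8, 21/8, …
g: a_k = -3, -12, -24, -32, -32, -128/5, …
Product ⇒ symmetric product L₀, ord ≤ 1.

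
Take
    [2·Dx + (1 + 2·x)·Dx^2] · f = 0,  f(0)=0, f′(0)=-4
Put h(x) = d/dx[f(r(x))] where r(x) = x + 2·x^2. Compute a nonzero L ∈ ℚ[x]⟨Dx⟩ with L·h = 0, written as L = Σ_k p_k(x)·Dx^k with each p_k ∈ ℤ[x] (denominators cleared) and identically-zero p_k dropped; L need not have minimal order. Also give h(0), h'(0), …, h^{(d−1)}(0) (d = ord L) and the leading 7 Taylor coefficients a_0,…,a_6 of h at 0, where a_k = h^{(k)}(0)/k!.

L = (-2 + 8·x + 16·x^2) + (1 + 6·x + 12·x^2 + 16·x^3)·Dx  (order 1).
h: a_k = -4, -8, 32, -32, -64, 256, -256, …
ICs: h(0) = -4.

f: a_k = 0, -4, 4, -16/3, 8, -64/5, 64/3, …
Substitute x→r, Dx→(1/r')Dx; clear ⇒ L₀.
h=h₀': d/dx-closure on L₀ ⇒ L.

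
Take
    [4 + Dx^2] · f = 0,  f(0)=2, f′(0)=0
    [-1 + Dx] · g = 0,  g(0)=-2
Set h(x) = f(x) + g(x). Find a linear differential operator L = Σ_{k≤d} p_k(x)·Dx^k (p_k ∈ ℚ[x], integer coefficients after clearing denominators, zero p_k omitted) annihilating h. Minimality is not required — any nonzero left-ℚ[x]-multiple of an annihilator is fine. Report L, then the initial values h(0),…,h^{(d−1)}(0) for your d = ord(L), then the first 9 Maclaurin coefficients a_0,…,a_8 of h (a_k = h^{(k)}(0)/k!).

f: a_k = 2, 0, -4, 0, 4/3, 0, -8/45, 0, 4/315, …
g: a_k = -2, -2, -1, -1/3, -1/12, -1/60, -1/360, -1/2520, -1/20160, …
Sum ⇒ L₀ = lclm(L_f,L_g) in ℚ(x)⟨Dx⟩.
L = -4 + 4·Dx - Dx^2 + Dx^3  (order 3).
h: a_k = 0, -2, -5, -1/3, 5/4, -1/60, -13/72, -1/2520, 17/1344, …
ICs: h(0) = 0, h′(0) = -2, h′′(0) = -10.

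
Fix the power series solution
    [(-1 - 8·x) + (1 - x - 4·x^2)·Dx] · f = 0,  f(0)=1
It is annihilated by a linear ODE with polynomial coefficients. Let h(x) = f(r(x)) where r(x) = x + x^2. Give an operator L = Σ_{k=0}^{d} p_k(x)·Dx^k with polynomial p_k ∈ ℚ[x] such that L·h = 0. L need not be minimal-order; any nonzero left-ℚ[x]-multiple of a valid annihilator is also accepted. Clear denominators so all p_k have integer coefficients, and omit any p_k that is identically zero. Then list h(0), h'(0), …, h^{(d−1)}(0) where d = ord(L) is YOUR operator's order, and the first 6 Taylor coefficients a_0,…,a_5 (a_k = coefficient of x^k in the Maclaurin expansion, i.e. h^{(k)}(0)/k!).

L = (1 + 10·x + 24·x^2 + 16·x^3) + (-1 + x + 5·x^2 + 8·x^3 + 4·x^4)·Dx  (order 1).
h: a_k = 1, 1, 6, 19, 61, 208, …
ICs: h(0) = 1.

f: a_k = 1, 1, 5, 9, 29, 65, …
L₀ from L_f via x↦r, Dx↦r'^{-1}Dx.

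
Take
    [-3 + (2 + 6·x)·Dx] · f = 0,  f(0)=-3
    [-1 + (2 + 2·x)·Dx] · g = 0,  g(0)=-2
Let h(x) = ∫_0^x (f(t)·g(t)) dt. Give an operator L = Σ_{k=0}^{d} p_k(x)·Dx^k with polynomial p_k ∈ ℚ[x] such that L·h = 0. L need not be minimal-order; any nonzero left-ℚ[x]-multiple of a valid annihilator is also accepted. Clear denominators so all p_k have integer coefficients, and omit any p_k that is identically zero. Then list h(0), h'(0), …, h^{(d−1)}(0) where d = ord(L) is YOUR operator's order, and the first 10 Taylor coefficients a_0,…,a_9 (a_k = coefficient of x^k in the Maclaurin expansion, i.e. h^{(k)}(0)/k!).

L = (-2 - 3·x)·Dx + (1 + 4·x + 3·x^2)·Dx^2  (order 2).
h: a_k = 0, 6, 6, -1, 3/2, -51/20, 19/4, -531/56, 639/32, -2807/64, …
ICs: h(0) = 0, h′(0) = 6.

f: a_k = -3, -9/2, 27/8, -81/16, 1215/128, -5103/256, 45927/1024, -216513/2048, 8444007/32768, -42220035/65536, …
g: a_k = -2, -1, 1/4, -1/8, 5/64, -7/128, 21/512, -33/1024, 429/16384, -715/32768, …
Product ⇒ symmetric product L₀, ord ≤ 1.
h=∫h₀ ⇒ L = L₀·Dx.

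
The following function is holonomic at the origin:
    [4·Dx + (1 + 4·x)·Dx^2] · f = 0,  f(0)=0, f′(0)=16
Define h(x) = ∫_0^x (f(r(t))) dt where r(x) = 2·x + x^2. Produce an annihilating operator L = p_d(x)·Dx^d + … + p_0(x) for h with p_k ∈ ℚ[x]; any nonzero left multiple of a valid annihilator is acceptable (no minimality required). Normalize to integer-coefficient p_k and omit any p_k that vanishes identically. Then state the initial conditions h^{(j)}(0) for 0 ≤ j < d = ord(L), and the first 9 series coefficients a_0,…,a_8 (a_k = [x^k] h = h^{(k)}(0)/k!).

f: a_k = 0, 16, -32, 256/3, -256, 4096/5, -8192/3, 65536/7, -32768, …
f∘r: x↦r, Dx↦Dx/r' in L_f ⇒ L₀.
Integrate: L := L₀·Dx.
L = (7 + 8·x + 4·x^2)·Dx^2 + (1 + 9·x + 12·x^2 + 4·x^3)·Dx^3  (order 3).
h: a_k = 0, 0, 16, -112/3, 416/3, -3104/5, 46336/15, -49408/3, 645376/7, …
ICs: h(0) = 0, h′(0) = 0, h′′(0) = 32.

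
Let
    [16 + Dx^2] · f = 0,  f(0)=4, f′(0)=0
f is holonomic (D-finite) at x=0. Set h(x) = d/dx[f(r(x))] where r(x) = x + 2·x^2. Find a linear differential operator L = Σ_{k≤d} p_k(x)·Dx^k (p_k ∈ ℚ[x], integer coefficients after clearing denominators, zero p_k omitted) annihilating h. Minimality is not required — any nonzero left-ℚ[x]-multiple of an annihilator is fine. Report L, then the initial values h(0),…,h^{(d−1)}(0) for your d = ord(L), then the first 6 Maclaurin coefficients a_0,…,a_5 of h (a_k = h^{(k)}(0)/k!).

L = (64 + 256·x + 1536·x^2 + 4096·x^3 + 4096·x^4) + (-12 - 48·x)·Dx + (1 + 8·x + 16·x^2)·Dx^2  (order 2).
h: a_k = 0, -64, -384, -1024/3, 5120/3, 90112/15, …
ICs: h(0) = 0, h′(0) = -64.

f: a_k = 4, 0, -32, 0, 128/3, 0, …
L₀ from L_f via x↦r, Dx↦r'^{-1}Dx.
Derive L from L₀ (diff closure).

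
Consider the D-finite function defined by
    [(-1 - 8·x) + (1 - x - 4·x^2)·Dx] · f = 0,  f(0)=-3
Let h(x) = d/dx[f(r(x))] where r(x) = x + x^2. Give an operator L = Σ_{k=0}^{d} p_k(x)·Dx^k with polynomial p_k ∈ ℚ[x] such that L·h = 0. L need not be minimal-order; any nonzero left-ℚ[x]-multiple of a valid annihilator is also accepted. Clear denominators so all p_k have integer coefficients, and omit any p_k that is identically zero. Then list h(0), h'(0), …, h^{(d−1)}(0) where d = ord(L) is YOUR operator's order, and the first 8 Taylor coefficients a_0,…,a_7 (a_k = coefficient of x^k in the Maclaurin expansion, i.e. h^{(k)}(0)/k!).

L = (12 + 78·x + 246·x^2 + 656·x^3 + 1128·x^4 + 960·x^5 + 320·x^6) + (-1 - 9·x - 9·x^2 + 66·x^3 + 220·x^4 + 312·x^5 + 224·x^6 + 64·x^7)·Dx  (order 1).
h: a_k = -3, -36, -171, -732, -3120, -12402, -48153, -183504, …
ICs: h(0) = -3.

f: a_k = -3, -3, -15, -27, -87, -195, -543, -1323, …
Change of var in L_f (x↦r) gives L₀.
h=h₀': d/dx-closure on L₀ ⇒ L.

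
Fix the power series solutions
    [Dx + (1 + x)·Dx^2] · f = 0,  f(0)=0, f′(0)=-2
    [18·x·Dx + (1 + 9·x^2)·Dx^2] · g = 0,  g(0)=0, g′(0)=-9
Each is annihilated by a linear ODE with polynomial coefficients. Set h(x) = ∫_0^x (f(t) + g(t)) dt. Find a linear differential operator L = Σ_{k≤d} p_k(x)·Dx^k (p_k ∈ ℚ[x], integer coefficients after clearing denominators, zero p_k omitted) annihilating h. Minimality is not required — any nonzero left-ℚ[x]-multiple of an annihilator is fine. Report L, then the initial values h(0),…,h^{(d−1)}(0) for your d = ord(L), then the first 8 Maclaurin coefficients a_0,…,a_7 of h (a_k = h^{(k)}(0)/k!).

f: a_k = 0, -2, 1, -2/3, 1/2, -2/5, 1/3, -2/7, …
g: a_k = 0, -9, 0, 27, 0, -729/5, 0, 6561/7, …
L₀ := lclm(L_f,L_g); ord L₀ ≤ 2+2.
h=∫₀ˣh₀: take L = L₀·Dx.
L = (-18 - 54·x + 486·x^2 + 162·x^3)·Dx^2 + (-20 - 36·x + 432·x^2 + 972·x^3 + 324·x^4)·Dx^3 + (-1 + 17·x + 18·x^2 + 162·x^3 + 243·x^4 + 81·x^5)·Dx^4  (order 4).
h: a_k = 0, 0, -11/2, 1/3, 79/12, 1/10, -731/30, 1/21, …
ICs: h(0) = 0, h′(0) = 0, h′′(0) = -11, h′′′(0) = 2.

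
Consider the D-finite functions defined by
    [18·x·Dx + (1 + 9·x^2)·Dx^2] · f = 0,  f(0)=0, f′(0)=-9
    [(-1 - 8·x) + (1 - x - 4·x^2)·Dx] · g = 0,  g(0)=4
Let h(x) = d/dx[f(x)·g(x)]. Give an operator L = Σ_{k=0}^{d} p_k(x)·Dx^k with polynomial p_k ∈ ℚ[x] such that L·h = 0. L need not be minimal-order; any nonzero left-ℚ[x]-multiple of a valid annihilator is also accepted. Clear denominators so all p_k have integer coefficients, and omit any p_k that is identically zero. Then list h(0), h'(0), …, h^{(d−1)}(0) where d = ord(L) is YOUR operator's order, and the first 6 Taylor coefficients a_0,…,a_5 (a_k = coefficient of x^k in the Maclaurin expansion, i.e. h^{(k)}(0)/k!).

L = (6 + 5022·x^2 + 7776·x^3 + 46656·x^4) + (21 + 186·x + 297·x^2 + 1710·x^3 + 7776·x^4 + 31104·x^5)·Dx + (-4 - 5·x - 119·x^2 + 99·x^3 - 315·x^4 + 1296·x^5 + 3888·x^6)·Dx^2  (order 2).
h: a_k = -36, -72, -216, -864, -5436, -58536/5, …
ICs: h(0) = -36, h′(0) = -72.

f: a_k = 0, -9, 0, 27, 0, -729/5, …
g: a_k = 4, 4, 20, 36, 116, 260, …
h₀=f·g: eliminate ⇒ L₀, order ≤ 2·1.
Derive L from L₀ (diff closure).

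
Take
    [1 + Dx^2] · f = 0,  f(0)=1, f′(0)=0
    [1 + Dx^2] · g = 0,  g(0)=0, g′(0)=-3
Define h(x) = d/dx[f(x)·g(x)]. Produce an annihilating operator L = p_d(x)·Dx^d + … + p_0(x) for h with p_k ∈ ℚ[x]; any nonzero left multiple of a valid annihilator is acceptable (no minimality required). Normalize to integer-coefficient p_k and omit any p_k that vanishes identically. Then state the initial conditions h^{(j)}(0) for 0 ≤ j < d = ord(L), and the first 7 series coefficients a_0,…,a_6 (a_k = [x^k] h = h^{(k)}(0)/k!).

L = 4 + Dx^2  (order 2).
h: a_k = -3, 0, 6, 0, -2, 0, 4/15, …
ICs: h(0) = -3, h′(0) = 0.

f: a_k = 1, 0, -1/2, 0, 1/24, 0, -1/720, …
g: a_k = 0, -3, 0, 1/2, 0, -1/40, 0, …
L₀ := L_f ⊗_s L_g (sym. prod.), ord ≤ 4.
Derive L from L₀ (diff closure).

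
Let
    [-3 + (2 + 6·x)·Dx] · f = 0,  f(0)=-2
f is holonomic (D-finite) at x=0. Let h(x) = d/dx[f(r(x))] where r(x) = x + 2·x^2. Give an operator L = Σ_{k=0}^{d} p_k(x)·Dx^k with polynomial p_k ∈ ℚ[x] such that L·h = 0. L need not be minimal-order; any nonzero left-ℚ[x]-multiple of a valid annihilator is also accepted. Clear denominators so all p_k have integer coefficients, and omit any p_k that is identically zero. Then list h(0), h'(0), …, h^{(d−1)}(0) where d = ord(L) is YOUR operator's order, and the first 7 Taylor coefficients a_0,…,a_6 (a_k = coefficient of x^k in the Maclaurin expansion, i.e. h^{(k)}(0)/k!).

L = 5 + (-2 - 14·x - 36·x^2 - 48·x^3)·Dx  (order 1).
h: a_k = -3, -15/2, 135/8, -315/16, -2025/128, 33615/256, -292005/1024, …
ICs: h(0) = -3.

f: a_k = -2, -3, 9/4, -27/8, 405/64, -1701/128, 15309/512, …
Substitute x→r, Dx→(1/r')Dx; clear ⇒ L₀.
Differentiate: ansatz ord ≤ ord L₀ ⇒ L.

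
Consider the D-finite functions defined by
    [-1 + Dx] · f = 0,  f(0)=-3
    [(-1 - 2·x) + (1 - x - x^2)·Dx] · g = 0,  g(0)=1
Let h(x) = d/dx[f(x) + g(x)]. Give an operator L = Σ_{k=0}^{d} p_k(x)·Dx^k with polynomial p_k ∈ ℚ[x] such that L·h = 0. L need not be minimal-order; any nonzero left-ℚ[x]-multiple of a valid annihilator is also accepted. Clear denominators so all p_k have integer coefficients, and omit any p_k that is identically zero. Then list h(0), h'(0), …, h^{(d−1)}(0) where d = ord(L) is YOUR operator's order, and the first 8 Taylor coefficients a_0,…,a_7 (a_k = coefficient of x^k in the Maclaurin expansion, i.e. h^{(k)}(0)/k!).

L = (14 + 46·x + 40·x^2 + 36·x^3 + 6·x^4) + (-17 - 48·x - 41·x^2 - 24·x^3 + 5·x^4 + 2·x^5)·Dx + (3 + 2·x + x^2 - 12·x^3 - 11·x^4 - 2·x^5)·Dx^2  (order 2).
h: a_k = -2, 1, 15/2, 39/2, 319/8, 3119/40, 35279/240, 456959/1680, …
ICs: h(0) = -2, h′(0) = 1.

f: a_k = -3, -3, -3/2, -1/2, -1/8, -1/40, -1/240, -1/1680, …
g: a_k = 1, 1, 2, 3, 5, 8, 13, 21, …
Sum ⇒ L₀ = lclm(L_f,L_g) in ℚ(x)⟨Dx⟩.
Differentiate: ansatz ord ≤ ord L₀ ⇒ L.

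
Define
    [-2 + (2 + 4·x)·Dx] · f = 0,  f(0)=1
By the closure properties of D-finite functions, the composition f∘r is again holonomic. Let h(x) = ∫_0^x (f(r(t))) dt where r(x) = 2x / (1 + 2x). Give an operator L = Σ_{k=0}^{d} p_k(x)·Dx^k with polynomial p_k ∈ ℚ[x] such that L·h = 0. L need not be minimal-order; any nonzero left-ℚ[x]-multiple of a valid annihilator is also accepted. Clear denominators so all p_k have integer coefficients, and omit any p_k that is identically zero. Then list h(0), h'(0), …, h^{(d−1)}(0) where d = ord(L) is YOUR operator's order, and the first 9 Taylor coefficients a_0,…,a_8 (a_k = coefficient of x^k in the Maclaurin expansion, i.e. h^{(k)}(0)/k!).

f: a_k = 1, 1, -1/2, 1/2, -5/8, 7/8, -21/16, 33/16, -429/128, …
h₀=f(r): pull back L_f along r ⇒ L₀.
Integrate: L := L₀·Dx.
L = -2·Dx + (1 + 8·x + 12·x^2)·Dx^2  (order 2).
h: a_k = 0, 1, 1, -2, 5, -74/5, 50, -1308/7, 753, …
ICs: h(0) = 0, h′(0) = 1.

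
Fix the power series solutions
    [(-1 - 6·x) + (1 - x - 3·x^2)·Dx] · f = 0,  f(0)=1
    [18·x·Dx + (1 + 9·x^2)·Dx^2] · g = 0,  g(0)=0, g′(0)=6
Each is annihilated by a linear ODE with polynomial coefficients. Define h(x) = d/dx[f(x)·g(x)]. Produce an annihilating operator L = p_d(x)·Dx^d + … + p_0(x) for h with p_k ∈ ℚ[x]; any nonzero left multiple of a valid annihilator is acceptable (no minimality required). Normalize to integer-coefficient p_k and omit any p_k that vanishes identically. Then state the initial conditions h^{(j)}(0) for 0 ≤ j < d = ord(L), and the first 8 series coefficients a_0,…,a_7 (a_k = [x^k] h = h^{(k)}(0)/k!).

L = (-6 + 1134·x^2 + 1944·x^3 + 8748·x^4) + (6 + 42·x + 54·x^2 + 270·x^3 + 1944·x^4 + 5832·x^5)·Dx + (-1 - 2·x - 30·x^2 + 18·x^3 - 108·x^4 + 324·x^5 + 729·x^6)·Dx^2  (order 2).
h: a_k = 6, 12, 18, 96, 696, 6336/5, 138/5, 178512/35, …
ICs: h(0) = 6, h′(0) = 12.

f: a_k = 1, 1, 4, 7, 19, 40, 97, 217, …
g: a_k = 0, 6, 0, -18, 0, 486/5, 0, -4374/7, …
Product ⇒ symmetric product L₀, ord ≤ 2.
h=h₀': d/dx-closure on L₀ ⇒ L.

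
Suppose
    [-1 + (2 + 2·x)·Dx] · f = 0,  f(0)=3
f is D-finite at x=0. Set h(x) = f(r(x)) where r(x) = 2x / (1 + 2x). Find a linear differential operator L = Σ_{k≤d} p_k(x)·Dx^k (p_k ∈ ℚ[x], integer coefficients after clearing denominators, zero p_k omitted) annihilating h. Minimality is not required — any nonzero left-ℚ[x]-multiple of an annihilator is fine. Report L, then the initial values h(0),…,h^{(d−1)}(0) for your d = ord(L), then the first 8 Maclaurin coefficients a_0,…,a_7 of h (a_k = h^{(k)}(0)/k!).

L = -1 + (1 + 6·x + 8·x^2)·Dx  (order 1).
h: a_k = 3, 3, -15/2, 39/2, -423/8, 1197/8, -7059/16, 21615/16, …
ICs: h(0) = 3.

f: a_k = 3, 3/2, -3/8, 3/16, -15/128, 21/256, -63/1024, 99/2048, …
h₀=f(r): pull back L_f along r ⇒ L₀.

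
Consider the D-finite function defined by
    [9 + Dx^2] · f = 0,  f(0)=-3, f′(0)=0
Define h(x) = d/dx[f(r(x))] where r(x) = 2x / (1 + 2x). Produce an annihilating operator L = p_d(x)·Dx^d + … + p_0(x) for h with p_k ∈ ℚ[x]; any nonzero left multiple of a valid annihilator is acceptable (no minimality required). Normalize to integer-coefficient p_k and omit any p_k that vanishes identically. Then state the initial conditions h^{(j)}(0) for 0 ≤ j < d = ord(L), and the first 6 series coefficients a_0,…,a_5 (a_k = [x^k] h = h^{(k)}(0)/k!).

L = (60 + 96·x + 96·x^2) + (12 + 72·x + 144·x^2 + 96·x^3)·Dx + (1 + 8·x + 24·x^2 + 32·x^3 + 16·x^4)·Dx^2  (order 2).
h: a_k = 0, 108, -648, 1944, -2160, -58968/5, …
ICs: h(0) = 0, h′(0) = 108.

f: a_k = -3, 0, 27/2, 0, -81/8, 0, …
f∘r: x↦r, Dx↦Dx/r' in L_f ⇒ L₀.
h₀' ⇒ L via d/dx closure of L₀.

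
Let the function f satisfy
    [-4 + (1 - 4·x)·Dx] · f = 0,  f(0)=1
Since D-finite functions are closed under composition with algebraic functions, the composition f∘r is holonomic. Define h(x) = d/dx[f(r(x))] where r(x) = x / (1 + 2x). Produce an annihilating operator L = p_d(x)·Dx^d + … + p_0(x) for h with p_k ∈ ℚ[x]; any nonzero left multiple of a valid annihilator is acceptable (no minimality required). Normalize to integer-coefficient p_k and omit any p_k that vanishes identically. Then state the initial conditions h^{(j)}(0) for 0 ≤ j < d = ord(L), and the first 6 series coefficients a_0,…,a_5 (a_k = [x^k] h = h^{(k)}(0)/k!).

L = 4 + (-1 + 2·x)·Dx  (order 1).
h: a_k = 4, 16, 48, 128, 320, 768, …
ICs: h(0) = 4.

f: a_k = 1, 4, 16, 64, 256, 1024, …
Substitute x→r, Dx→(1/r')Dx; clear ⇒ L₀.
h₀' ⇒ L via d/dx closure of L₀.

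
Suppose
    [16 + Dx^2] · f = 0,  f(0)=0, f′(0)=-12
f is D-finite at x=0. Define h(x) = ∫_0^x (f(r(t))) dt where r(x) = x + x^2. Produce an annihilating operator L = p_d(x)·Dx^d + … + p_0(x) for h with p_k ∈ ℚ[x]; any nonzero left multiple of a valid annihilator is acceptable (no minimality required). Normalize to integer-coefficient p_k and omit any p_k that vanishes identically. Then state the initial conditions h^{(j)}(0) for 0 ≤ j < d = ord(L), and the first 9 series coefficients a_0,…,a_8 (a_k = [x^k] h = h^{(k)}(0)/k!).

f: a_k = 0, -12, 0, 32, 0, -128/5, 0, 1024/105, 0, …
Change of var in L_f (x↦r) gives L₀.
h=∫h₀ ⇒ L = L₀·Dx.
L = (16 + 96·x + 192·x^2 + 128·x^3)·Dx - 2·Dx^2 + (1 + 2·x)·Dx^3  (order 3).
h: a_k = 0, 0, -6, -4, 8, 96/5, 176/15, -96/7, -3232/105, …
ICs: h(0) = 0, h′(0) = 0, h′′(0) = -12.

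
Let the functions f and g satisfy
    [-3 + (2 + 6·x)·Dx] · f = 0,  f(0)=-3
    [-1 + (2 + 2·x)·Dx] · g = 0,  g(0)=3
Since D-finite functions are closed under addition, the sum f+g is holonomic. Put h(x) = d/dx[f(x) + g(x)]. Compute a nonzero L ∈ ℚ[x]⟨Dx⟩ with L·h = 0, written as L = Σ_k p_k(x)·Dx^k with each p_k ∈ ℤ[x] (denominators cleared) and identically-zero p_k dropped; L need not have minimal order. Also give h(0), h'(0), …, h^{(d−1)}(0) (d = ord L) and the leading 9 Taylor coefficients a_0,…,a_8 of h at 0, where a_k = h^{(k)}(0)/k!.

f: a_k = -3, -9/2, 27/8, -81/16, 1215/128, -5103/256, 45927/1024, -216513/2048, 8444007/32768, …
g: a_k = 3, 3/2, -3/8, 3/16, -15/128, 21/256, -63/1024, 99/2048, -1287/32768, …
f+g: L₀ = lclm(L_f,L_g), ord ≤ 1+1.
Differentiate: ansatz ord ≤ ord L₀ ⇒ L.
L = -9 + (-24 - 36·x)·Dx + (-4 - 16·x - 12·x^2)·Dx^2  (order 2).
h: a_k = -3, 6, -117/8, 75/2, -12705/128, 17199/64, -757449/1024, 263835/128, -189980505/32768, …
ICs: h(0) = -3, h′(0) = 6.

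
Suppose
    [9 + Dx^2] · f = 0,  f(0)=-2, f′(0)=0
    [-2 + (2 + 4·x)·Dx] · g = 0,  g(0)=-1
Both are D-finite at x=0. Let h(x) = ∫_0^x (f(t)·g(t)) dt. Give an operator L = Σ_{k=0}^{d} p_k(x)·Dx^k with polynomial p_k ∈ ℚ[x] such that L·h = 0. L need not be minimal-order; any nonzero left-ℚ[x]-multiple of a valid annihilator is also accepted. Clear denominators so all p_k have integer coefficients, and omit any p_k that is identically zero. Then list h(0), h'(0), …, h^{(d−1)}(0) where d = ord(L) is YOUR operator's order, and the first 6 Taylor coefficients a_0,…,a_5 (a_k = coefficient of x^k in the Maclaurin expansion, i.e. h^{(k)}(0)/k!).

f: a_k = -2, 0, 9, 0, -27/4, 0, …
g: a_k = -1, -1, 1/2, -1/2, 5/8, -7/8, …
Sym-product of L_f,L_g gives L₀ (≤ ord 2).
Integrate: L := L₀·Dx.
L = (12 + 36·x + 36·x^2)·Dx + (-2 - 4·x)·Dx^2 + (1 + 4·x + 4·x^2)·Dx^3  (order 3).
h: a_k = 0, 2, 1, -10/3, -2, 2, …
ICs: h(0) = 0, h′(0) = 2, h′′(0) = 2.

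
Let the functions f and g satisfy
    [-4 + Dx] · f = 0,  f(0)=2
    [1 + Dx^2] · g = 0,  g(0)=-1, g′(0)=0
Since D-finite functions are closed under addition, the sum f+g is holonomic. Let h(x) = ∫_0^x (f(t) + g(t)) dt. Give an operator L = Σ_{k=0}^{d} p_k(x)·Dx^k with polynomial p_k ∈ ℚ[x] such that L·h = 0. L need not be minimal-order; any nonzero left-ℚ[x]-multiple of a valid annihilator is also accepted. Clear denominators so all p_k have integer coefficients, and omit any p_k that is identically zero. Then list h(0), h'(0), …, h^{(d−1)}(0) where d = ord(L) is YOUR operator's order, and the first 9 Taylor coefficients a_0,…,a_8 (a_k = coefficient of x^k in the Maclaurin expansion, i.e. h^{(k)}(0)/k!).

L = -4·Dx + Dx^2 - 4·Dx^3 + Dx^4  (order 4).
h: a_k = 0, 1, 4, 11/2, 16/3, 511/120, 128/45, 2731/1680, 256/315, …
ICs: h(0) = 0, h′(0) = 1, h′′(0) = 8, h′′′(0) = 33.

f: a_k = 2, 8, 16, 64/3, 64/3, 256/15, 512/45, 2048/315, 1024/315, …
g: a_k = -1, 0, 1/2, 0, -1/24, 0, 1/720, 0, -1/40320, …
L₀ := lclm(L_f,L_g); ord L₀ ≤ 1+2.
h=∫h₀ ⇒ L = L₀·Dx.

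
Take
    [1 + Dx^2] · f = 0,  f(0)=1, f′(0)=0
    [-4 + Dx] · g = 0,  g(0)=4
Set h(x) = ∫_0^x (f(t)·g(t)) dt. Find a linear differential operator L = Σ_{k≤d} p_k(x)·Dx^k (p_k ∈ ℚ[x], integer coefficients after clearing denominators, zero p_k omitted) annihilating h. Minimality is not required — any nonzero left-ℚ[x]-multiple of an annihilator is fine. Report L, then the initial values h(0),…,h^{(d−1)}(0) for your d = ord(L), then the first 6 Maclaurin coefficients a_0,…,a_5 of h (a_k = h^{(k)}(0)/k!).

L = 17·Dx - 8·Dx^2 + Dx^3  (order 3).
h: a_k = 0, 4, 8, 10, 26/3, 161/30, …
ICs: h(0) = 0, h′(0) = 4, h′′(0) = 16.

f: a_k = 1, 0, -1/2, 0, 1/24, 0, …
g: a_k = 4, 16, 32, 128/3, 128/3, 512/15, …
L₀ := L_f ⊗_s L_g (sym. prod.), ord ≤ 2.
Integrate: L := L₀·Dx.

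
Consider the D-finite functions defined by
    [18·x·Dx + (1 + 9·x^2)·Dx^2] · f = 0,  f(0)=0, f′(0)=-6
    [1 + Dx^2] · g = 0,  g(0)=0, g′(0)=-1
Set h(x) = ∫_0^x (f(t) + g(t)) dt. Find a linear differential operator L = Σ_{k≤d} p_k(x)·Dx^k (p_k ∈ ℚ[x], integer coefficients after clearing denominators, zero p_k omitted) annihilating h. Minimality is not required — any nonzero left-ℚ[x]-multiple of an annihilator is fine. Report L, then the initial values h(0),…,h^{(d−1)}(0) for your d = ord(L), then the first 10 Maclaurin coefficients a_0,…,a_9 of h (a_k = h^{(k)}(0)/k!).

f: a_k = 0, -6, 0, 18, 0, -486/5, 0, 4374/7, 0, -4374, …
g: a_k = 0, -1, 0, 1/6, 0, -1/120, 0, 1/5040, 0, -1/362880, …
Weyl lclm of L_f,L_g ⇒ L₀ (ord ≤ 4).
∫: right-multiply L₀ by Dx.
L = (-1926·x + 17820·x^3 + 1458·x^5)·Dx^2 + (-17 + 351·x^2 + 4617·x^4 + 729·x^6)·Dx^3 + (-1926·x + 17820·x^3 + 1458·x^5)·Dx^4 + (-17 + 351·x^2 + 4617·x^4 + 729·x^6)·Dx^5  (order 5).
h: a_k = 0, 0, -7/2, 0, 109/24, 0, -2333/144, 0, 3149281/40320, 0, …
ICs: h(0) = 0, h′(0) = 0, h′′(0) = -7, h′′′(0) = 0, h′′′′(0) = 109.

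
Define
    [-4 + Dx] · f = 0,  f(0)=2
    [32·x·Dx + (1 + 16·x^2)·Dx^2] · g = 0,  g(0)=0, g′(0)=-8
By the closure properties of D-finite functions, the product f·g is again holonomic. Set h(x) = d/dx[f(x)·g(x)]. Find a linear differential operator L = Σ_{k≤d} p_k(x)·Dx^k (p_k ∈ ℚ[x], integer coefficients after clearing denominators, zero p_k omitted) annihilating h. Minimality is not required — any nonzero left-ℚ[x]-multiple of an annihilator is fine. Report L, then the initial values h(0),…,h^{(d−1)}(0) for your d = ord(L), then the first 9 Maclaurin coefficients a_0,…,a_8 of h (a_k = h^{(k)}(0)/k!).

L = (16 + 320·x - 768·x^2 + 1024·x^3) + (-96·x + 256·x^2 - 512·x^3)·Dx + (-1 + 4·x - 16·x^2 + 64·x^3)·Dx^2  (order 2).
h: a_k = -16, -128, -128, 2048/3, -1536, -45056/3, 126976/5, 14811136/63, -9428992/21, …
ICs: h(0) = -16, h′(0) = -128.

f: a_k = 2, 8, 16, 64/3, 64/3, 256/15, 512/45, 2048/315, 1024/315, …
g: a_k = 0, -8, 0, 128/3, 0, -2048/5, 0, 32768/7, 0, …
Product ⇒ symmetric product L₀, ord ≤ 2.
Differentiate: ansatz ord ≤ ord L₀ ⇒ L.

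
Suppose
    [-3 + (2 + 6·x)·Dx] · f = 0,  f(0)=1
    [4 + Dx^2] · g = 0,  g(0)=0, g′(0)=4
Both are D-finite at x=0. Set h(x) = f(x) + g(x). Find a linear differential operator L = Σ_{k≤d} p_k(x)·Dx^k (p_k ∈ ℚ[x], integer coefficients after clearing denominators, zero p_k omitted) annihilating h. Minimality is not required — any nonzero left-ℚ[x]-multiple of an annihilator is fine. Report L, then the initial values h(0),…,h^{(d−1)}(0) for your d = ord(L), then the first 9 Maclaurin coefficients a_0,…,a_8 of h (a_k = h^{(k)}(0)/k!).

L = (-516 - 1152·x - 1728·x^2) + (56 + 936·x + 3456·x^2 + 3456·x^3)·Dx + (-129 - 288·x - 432·x^2)·Dx^2 + (14 + 234·x + 864·x^2 + 864·x^3)·Dx^3  (order 3).
h: a_k = 1, 11/2, -9/8, -47/48, -405/128, 27563/3840, -15309/1024, 22701097/645120, -2814669/32768, …
ICs: h(0) = 1, h′(0) = 11/2, h′′(0) = -9/4.

f: a_k = 1, 3/2, -9/8, 27/16, -405/128, 1701/256, -15309/1024, 72171/2048, -2814669/32768, …
g: a_k = 0, 4, 0, -8/3, 0, 8/15, 0, -16/315, 0, …
f+g: L₀ = lclm(L_f,L_g), ord ≤ 1+2.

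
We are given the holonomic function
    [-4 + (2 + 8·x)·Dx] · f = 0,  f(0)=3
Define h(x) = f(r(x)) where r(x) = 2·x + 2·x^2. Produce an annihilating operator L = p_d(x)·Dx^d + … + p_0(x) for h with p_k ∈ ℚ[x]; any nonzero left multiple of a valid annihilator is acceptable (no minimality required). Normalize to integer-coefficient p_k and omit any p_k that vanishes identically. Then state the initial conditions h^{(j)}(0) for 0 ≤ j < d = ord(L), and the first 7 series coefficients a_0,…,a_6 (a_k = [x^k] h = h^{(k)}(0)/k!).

L = (-4 - 8·x) + (1 + 8·x + 8·x^2)·Dx  (order 1).
h: a_k = 3, 12, -12, 48, -216, 1056, -5472, …
ICs: h(0) = 3.

f: a_k = 3, 6, -6, 12, -30, 84, -252, …
Substitute x→r, Dx→(1/r')Dx; clear ⇒ L₀.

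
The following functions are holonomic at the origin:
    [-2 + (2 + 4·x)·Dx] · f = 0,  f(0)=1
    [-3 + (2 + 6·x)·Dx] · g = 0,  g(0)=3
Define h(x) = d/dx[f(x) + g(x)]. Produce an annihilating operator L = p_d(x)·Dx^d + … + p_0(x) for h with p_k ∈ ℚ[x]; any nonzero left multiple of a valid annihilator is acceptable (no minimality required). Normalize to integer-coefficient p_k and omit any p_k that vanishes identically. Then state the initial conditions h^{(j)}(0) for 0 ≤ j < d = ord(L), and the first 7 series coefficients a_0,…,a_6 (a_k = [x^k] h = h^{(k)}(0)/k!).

L = -9 + (-15 - 36·x)·Dx + (-2 - 10·x - 12·x^2)·Dx^2  (order 2).
h: a_k = 11/2, -31/4, 267/16, -1295/32, 26635/256, -141813/512, 1545159/2048, …
ICs: h(0) = 11/2, h′(0) = -31/4.

f: a_k = 1, 1, -1/2, 1/2, -5/8, 7/8, -21/16, …
g: a_k = 3, 9/2, -27/8, 81/16, -1215/128, 5103/256, -45927/1024, …
L₀ := lclm(L_f,L_g); ord L₀ ≤ 1+1.
Differentiate: ansatz ord ≤ ord L₀ ⇒ L.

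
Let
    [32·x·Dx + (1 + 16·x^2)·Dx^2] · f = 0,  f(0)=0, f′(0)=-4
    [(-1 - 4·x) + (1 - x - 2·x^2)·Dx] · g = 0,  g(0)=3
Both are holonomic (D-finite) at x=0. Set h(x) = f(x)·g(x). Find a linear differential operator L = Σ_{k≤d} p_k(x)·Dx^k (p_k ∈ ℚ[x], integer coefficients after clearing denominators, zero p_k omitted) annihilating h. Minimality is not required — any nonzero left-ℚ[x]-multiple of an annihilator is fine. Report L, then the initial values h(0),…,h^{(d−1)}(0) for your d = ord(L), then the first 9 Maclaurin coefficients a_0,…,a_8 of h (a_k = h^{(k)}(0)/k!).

L = (4 + 32·x + 192·x^2) + (2 - 24·x + 64·x^2 + 192·x^3)·Dx + (-1 + x - 14·x^2 + 16·x^3 + 32·x^4)·Dx^2  (order 2).
h: a_k = 0, -12, -12, 28, 4, -2772/5, -2732/5, 187828/35, 29916/7, …
ICs: h(0) = 0, h′(0) = -12.

f: a_k = 0, -4, 0, 64/3, 0, -1024/5, 0, 16384/7, 0, …
g: a_k = 3, 3, 9, 15, 33, 63, 129, 255, 513, …
Product ⇒ symmetric product L₀, ord ≤ 2.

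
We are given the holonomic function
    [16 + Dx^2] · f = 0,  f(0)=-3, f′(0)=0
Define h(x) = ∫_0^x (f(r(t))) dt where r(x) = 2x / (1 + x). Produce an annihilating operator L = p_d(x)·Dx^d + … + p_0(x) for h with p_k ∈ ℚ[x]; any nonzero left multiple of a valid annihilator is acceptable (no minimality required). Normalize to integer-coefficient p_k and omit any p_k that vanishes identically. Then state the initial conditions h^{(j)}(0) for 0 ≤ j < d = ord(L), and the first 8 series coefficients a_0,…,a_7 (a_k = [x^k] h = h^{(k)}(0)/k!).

L = 64·Dx + (2 + 6·x + 6·x^2 + 2·x^3)·Dx^2 + (1 + 4·x + 6·x^2 + 4·x^3 + x^4)·Dx^3  (order 3).
h: a_k = 0, -3, 0, 32, -48, -224/5, 832/3, -53216/105, …
ICs: h(0) = 0, h′(0) = -3, h′′(0) = 0.

f: a_k = -3, 0, 24, 0, -32, 0, 256/15, 0, …
f∘r: x↦r, Dx↦Dx/r' in L_f ⇒ L₀.
h=∫₀ˣh₀: take L = L₀·Dx.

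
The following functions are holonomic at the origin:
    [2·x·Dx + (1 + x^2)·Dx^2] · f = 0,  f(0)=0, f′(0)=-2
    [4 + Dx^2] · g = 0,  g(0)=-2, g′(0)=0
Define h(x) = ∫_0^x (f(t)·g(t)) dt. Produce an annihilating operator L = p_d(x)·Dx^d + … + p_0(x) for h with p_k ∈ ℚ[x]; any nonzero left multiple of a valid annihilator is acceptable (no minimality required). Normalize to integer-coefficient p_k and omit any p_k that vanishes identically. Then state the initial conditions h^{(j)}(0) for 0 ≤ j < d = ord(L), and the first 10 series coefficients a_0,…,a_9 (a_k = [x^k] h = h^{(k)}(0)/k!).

f: a_k = 0, -2, 0, 2/3, 0, -2/5, 0, 2/7, 0, -2/9, …
g: a_k = -2, 0, 4, 0, -4/3, 0, 8/45, 0, -4/315, 0, …
f·g: L₀ = L_f ⊗_s L_g, ord ≤ 2·2.
h=∫₀ˣh₀: take L = L₀·Dx.
L = (160 + 464·x^2 + 464·x^4 + 256·x^6 + 64·x^8)·Dx + (96·x + 224·x^3 + 192·x^5 + 64·x^7)·Dx^2 + (60 + 188·x^2 + 216·x^4 + 128·x^6 + 32·x^8)·Dx^3 + (24·x + 56·x^3 + 48·x^5 + 16·x^7)·Dx^4 + (5 + 18·x^2 + 25·x^4 + 16·x^6 + 4·x^8)·Dx^5  (order 5).
h: a_k = 0, 0, 2, 0, -7/3, 0, 46/45, 0, -269/630, 0, …
ICs: h(0) = 0, h′(0) = 0, h′′(0) = 4, h′′′(0) = 0, h′′′′(0) = -56.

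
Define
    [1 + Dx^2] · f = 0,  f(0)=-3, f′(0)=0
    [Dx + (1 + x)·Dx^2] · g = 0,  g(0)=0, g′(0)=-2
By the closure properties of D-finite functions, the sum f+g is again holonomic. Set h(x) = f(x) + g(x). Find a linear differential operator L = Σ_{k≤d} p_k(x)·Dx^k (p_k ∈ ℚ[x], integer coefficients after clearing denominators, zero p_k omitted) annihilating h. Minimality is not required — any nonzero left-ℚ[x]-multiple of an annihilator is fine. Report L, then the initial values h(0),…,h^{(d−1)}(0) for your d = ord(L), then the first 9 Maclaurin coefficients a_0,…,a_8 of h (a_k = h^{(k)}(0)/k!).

f: a_k = -3, 0, 3/2, 0, -1/8, 0, 1/240, 0, -1/13440, …
g: a_k = 0, -2, 1, -2/3, 1/2, -2/5, 1/3, -2/7, 1/4, …
h₀=f+g: left-lcm gives L₀, ord ≤ 4.
L = (7 + 2·x + x^2)·Dx + (3 + 5·x + 3·x^2 + x^3)·Dx^2 + (7 + 2·x + x^2)·Dx^3 + (3 + 5·x + 3·x^2 + x^3)·Dx^4  (order 4).
h: a_k = -3, -2, 5/2, -2/3, 3/8, -2/5, 27/80, -2/7, 3359/13440, …
ICs: h(0) = -3, h′(0) = -2, h′′(0) = 5, h′′′(0) = -4.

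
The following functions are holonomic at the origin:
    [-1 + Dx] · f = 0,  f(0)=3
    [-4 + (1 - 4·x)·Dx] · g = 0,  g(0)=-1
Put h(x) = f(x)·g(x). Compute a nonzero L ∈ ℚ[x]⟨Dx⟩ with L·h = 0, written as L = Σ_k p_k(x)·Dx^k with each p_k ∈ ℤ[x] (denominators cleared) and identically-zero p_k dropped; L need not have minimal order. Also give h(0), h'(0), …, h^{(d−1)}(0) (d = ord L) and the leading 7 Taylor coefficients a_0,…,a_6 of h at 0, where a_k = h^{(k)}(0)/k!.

f: a_k = 3, 3, 3/2, 1/2, 1/8, 1/40, 1/240, …
g: a_k = -1, -4, -16, -64, -256, -1024, -4096, …
h₀=f·g: eliminate ⇒ L₀, order ≤ 1·1.
L = (5 - 4·x) + (-1 + 4·x)·Dx  (order 1).
h: a_k = -3, -15, -123/2, -493/2, -7889/8, -157781/40, -757349/48, …
ICs: h(0) = -3.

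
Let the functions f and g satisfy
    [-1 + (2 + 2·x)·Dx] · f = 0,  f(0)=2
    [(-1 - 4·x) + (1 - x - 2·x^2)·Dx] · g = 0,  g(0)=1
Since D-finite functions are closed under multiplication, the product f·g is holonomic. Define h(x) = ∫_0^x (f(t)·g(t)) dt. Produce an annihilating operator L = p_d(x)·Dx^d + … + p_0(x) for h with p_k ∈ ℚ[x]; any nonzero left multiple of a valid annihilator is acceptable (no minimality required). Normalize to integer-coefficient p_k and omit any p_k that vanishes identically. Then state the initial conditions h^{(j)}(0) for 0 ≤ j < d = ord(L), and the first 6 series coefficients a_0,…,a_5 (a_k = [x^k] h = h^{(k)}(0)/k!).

L = (3 + 6·x)·Dx + (-2 + 2·x + 4·x^2)·Dx^2  (order 2).
h: a_k = 0, 2, 3/2, 9/4, 103/32, 1683/320, …
ICs: h(0) = 0, h′(0) = 2.

f: a_k = 2, 1, -1/4, 1/8, -5/64, 7/128, …
g: a_k = 1, 1, 3, 5, 11, 21, …
Sym-product of L_f,L_g gives L₀ (≤ ord 1).
h=∫h₀ ⇒ L = L₀·Dx.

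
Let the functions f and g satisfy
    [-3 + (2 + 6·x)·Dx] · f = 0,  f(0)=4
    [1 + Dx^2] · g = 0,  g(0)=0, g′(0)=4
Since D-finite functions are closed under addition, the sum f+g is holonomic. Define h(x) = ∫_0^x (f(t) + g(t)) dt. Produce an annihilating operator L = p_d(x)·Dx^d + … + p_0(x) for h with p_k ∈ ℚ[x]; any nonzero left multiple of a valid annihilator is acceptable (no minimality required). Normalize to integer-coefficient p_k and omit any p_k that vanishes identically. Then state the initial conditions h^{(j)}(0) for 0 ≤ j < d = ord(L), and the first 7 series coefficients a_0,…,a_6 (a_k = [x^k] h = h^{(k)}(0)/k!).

L = (-93 - 72·x - 108·x^2)·Dx + (-10 + 18·x + 216·x^2 + 216·x^3)·Dx^2 + (-93 - 72·x - 108·x^2)·Dx^3 + (-10 + 18·x + 216·x^2 + 216·x^3)·Dx^4  (order 4).
h: a_k = 0, 4, 5, -3/2, 73/48, -81/32, 25547/5760, …
ICs: h(0) = 0, h′(0) = 4, h′′(0) = 10, h′′′(0) = -9.

f: a_k = 4, 6, -9/2, 27/4, -405/32, 1701/64, -15309/256, …
g: a_k = 0, 4, 0, -2/3, 0, 1/30, 0, …
h₀=f+g: left-lcm gives L₀, ord ≤ 3.
h=∫₀ˣh₀: take L = L₀·Dx.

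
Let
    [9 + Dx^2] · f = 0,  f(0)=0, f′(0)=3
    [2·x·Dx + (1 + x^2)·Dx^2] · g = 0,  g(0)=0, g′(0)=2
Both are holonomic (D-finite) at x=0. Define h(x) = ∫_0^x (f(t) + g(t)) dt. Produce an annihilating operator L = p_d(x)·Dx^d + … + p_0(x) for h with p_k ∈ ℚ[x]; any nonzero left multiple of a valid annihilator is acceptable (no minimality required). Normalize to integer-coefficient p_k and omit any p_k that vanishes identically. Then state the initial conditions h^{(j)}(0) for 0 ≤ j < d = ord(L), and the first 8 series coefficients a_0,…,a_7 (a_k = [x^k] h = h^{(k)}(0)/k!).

L = (-54·x + 540·x^3 + 162·x^5)·Dx^2 + (63 + 279·x^2 + 297·x^4 + 81·x^6)·Dx^3 + (-6·x + 60·x^3 + 18·x^5)·Dx^4 + (7 + 31·x^2 + 33·x^4 + 9·x^6)·Dx^5  (order 5).
h: a_k = 0, 0, 5/2, 0, -31/24, 0, 97/240, 0, …
ICs: h(0) = 0, h′(0) = 0, h′′(0) = 5, h′′′(0) = 0, h′′′′(0) = -31.

f: a_k = 0, 3, 0, -9/2, 0, 81/40, 0, -243/560, …
g: a_k = 0, 2, 0, -2/3, 0, 2/5, 0, -2/7, …
h₀=f+g: left-lcm gives L₀, ord ≤ 4.
Integrate: L := L₀·Dx.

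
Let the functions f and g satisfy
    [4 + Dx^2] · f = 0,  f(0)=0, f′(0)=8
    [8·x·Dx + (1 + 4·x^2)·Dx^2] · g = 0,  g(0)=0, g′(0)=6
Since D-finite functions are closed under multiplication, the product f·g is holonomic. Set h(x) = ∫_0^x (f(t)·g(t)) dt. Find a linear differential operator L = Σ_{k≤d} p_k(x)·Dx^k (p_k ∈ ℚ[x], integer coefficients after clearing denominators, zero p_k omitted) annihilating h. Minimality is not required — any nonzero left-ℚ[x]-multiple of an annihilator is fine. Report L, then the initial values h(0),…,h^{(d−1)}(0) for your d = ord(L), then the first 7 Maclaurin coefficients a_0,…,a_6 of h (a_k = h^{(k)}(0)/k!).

L = (80 + 832·x^2 + 1408·x^4 + 2048·x^6 + 2048·x^8)·Dx + (96·x + 640·x^3 + 1536·x^5 + 2048·x^7)·Dx^2 + (24 + 256·x^2 + 576·x^4 + 1024·x^6 + 1024·x^8)·Dx^3 + (24·x + 160·x^3 + 384·x^5 + 512·x^7)·Dx^4 + (1 + 12·x^2 + 56·x^4 + 128·x^6 + 128·x^8)·Dx^5  (order 5).
h: a_k = 0, 0, 0, 16, 0, -96/5, 0, …
ICs: h(0) = 0, h′(0) = 0, h′′(0) = 0, h′′′(0) = 96, h′′′′(0) = 0.

f: a_k = 0, 8, 0, -16/3, 0, 16/15, 0, …
g: a_k = 0, 6, 0, -8, 0, 96/5, 0, …
f·g: L₀ = L_f ⊗_s L_g, ord ≤ 2·2.
h=∫₀ˣh₀: take L = L₀·Dx.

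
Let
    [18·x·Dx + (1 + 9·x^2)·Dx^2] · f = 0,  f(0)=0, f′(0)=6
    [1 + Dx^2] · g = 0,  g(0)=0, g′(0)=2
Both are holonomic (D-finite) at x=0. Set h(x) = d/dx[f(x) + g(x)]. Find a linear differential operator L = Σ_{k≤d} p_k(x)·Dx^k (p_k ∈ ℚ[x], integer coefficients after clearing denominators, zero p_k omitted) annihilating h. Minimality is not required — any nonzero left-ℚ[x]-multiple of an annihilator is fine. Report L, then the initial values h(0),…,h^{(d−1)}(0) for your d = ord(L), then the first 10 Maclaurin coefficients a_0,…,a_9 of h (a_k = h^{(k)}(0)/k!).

L = (-1926·x + 17820·x^3 + 1458·x^5) + (-17 + 351·x^2 + 4617·x^4 + 729·x^6)·Dx + (-1926·x + 17820·x^3 + 1458·x^5)·Dx^2 + (-17 + 351·x^2 + 4617·x^4 + 729·x^6)·Dx^3  (order 3).
h: a_k = 8, 0, -55, 0, 5833/12, 0, -1574641/360, 0, 793618561/20160, 0, …
ICs: h(0) = 8, h′(0) = 0, h′′(0) = -110.

f: a_k = 0, 6, 0, -18, 0, 486/5, 0, -4374/7, 0, 4374, …
g: a_k = 0, 2, 0, -1/3, 0, 1/60, 0, -1/2520, 0, 1/181440, …
L₀ := lclm(L_f,L_g); ord L₀ ≤ 2+2.
h₀' ⇒ L via d/dx closure of L₀.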